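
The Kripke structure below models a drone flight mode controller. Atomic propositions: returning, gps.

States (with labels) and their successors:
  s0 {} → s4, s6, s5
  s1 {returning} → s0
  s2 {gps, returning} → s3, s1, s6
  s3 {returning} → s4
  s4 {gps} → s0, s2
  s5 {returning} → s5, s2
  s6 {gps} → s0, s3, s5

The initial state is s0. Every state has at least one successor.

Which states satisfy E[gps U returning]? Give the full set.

{s1, s2, s3, s4, s5, s6}

States satisfying gps: {s2, s4, s6}.
States satisfying returning: {s1, s2, s3, s5}.
States satisfying E[gps U returning]: {s1, s2, s3, s4, s5, s6}.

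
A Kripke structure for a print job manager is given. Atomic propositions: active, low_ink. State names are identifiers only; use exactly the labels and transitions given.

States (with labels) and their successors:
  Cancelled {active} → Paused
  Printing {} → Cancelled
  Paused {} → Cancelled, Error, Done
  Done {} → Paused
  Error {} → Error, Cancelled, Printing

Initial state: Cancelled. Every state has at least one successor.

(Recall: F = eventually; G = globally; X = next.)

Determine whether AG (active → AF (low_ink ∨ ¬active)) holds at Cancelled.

States satisfying active → AF (low_ink ∨ ¬active): {Cancelled, Printing, Paused, Done, Error}.
States satisfying AG (active → AF (low_ink ∨ ¬active)): {Cancelled, Printing, Paused, Done, Error}.
Every state reachable from Cancelled satisfies active → AF (low_ink ∨ ¬active).
Cancelled ∈ Sat(AG (active → AF (low_ink ∨ ¬active))).

Satisfied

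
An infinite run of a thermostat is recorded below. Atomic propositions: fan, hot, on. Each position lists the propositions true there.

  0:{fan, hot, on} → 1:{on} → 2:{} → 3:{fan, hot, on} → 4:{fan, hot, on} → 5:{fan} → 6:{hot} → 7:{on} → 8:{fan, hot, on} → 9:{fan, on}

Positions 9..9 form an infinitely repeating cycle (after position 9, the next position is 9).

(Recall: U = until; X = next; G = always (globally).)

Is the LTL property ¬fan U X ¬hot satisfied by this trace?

Walking from position 0: X ¬hot first holds at position 0, and ¬fan holds at every earlier position along the way, so ¬fan U X ¬hot holds.

Holds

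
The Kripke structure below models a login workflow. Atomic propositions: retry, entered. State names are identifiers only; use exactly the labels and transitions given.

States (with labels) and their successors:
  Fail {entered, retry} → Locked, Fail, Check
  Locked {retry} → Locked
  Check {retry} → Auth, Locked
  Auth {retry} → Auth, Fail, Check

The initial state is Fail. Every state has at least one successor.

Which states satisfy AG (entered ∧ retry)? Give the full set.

none

States satisfying entered ∧ retry: {Fail}.
States satisfying AG (entered ∧ retry): ∅.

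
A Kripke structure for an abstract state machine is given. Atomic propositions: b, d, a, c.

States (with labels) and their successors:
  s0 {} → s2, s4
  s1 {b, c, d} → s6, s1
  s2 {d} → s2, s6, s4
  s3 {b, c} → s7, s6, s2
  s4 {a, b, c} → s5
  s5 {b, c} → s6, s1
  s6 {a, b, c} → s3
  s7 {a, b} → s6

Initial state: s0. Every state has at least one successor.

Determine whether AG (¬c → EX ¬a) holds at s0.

States satisfying ¬c → EX ¬a: {s0, s1, s2, s3, s4, s5, s6}.
States satisfying AG (¬c → EX ¬a): ∅.
s7 is reachable from s0 and violates ¬c → EX ¬a, so AG fails at s0.
s0 ∉ Sat(AG (¬c → EX ¬a)).

Violated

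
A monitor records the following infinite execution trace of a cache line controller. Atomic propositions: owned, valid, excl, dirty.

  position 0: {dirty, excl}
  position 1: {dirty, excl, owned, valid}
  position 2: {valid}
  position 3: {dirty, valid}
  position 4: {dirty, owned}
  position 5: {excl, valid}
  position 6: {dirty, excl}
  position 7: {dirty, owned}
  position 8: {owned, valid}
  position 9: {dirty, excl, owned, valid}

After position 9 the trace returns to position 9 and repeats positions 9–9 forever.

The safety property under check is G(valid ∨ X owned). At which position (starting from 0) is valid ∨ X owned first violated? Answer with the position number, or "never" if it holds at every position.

Check valid ∨ X owned at each position in order: 0 ✓, 1 ✓, 2 ✓, 3 ✓.
At position 4 the labels are {dirty, owned} and the next position 5 has {excl, valid}, so valid ∨ X owned is false there. This is the first violation.

4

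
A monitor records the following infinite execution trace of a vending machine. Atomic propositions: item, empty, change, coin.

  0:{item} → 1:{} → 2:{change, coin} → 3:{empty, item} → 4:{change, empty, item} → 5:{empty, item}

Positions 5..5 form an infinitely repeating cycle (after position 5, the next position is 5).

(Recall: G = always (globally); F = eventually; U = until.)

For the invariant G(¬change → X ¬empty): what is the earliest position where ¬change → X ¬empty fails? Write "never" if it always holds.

Check ¬change → X ¬empty at each position in order: 0 ✓, 1 ✓, 2 ✓.
At position 3 the labels are {empty, item} and the next position 4 has {change, empty, item}, so ¬change → X ¬empty is false there. This is the first violation.

3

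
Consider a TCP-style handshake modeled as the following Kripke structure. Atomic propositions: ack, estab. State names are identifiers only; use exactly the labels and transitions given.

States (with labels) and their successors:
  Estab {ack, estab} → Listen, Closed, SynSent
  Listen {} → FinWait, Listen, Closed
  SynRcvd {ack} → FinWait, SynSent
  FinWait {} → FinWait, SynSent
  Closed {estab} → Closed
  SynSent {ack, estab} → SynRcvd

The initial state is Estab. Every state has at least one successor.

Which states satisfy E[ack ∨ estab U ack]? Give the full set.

{Estab, SynRcvd, SynSent}

States satisfying ack ∨ estab: {Estab, SynRcvd, Closed, SynSent}.
States satisfying ack: {Estab, SynRcvd, SynSent}.
States satisfying E[ack ∨ estab U ack]: {Estab, SynRcvd, SynSent}.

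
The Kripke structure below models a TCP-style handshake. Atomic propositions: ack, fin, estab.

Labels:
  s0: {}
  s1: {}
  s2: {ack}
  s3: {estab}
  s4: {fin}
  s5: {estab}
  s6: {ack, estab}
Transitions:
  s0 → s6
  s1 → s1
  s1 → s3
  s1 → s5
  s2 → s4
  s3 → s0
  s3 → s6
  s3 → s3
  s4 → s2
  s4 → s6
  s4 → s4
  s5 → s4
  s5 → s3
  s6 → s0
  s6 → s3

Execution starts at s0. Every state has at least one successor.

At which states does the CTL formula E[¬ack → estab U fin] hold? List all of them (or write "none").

States satisfying ¬ack → estab: {s2, s3, s5, s6}.
States satisfying fin: {s4}.
States satisfying E[¬ack → estab U fin]: {s2, s4, s5}.

{s2, s4, s5}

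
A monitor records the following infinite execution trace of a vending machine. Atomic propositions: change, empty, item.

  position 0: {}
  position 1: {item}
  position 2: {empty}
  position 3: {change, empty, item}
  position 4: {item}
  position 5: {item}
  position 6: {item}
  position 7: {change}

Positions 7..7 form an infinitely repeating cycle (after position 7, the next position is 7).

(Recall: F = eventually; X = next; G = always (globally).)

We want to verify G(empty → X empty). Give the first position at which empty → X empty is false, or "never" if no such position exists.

Check empty → X empty at each position in order: 0 ✓, 1 ✓, 2 ✓.
At position 3 the labels are {change, empty, item} and the next position 4 has {item}, so empty → X empty is false there. This is the first violation.

3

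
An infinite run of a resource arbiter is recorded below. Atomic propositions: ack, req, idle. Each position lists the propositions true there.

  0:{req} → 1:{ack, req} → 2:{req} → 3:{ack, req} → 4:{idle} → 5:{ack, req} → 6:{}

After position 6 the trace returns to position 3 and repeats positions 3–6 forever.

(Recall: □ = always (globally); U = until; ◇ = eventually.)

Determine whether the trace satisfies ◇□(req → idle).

□(req → idle) is false at every position 0..6, so it never becomes true and ◇□(req → idle) fails.

Violated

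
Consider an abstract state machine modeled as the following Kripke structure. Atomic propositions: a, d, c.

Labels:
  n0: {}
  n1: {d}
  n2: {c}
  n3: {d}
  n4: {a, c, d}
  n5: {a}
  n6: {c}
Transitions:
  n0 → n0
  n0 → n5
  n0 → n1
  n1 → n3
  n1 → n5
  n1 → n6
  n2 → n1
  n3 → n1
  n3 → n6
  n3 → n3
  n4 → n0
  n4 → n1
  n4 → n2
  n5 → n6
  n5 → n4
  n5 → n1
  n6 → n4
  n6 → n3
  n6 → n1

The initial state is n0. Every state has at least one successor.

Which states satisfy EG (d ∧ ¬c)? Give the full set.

States satisfying d ∧ ¬c: {n1, n3}.
States satisfying EG (d ∧ ¬c): {n1, n3}.

{n1, n3}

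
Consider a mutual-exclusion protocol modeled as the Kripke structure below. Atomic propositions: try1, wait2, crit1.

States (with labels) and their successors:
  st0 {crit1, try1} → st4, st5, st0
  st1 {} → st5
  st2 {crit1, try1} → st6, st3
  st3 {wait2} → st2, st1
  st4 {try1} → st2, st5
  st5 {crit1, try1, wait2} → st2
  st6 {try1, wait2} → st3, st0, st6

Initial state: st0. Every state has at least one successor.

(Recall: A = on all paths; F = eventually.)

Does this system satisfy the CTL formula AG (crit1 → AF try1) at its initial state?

Yes

States satisfying crit1 → AF try1: {st0, st1, st2, st3, st4, st5, st6}.
States satisfying AG (crit1 → AF try1): {st0, st1, st2, st3, st4, st5, st6}.
Every state reachable from st0 satisfies crit1 → AF try1.
st0 ∈ Sat(AG (crit1 → AF try1)).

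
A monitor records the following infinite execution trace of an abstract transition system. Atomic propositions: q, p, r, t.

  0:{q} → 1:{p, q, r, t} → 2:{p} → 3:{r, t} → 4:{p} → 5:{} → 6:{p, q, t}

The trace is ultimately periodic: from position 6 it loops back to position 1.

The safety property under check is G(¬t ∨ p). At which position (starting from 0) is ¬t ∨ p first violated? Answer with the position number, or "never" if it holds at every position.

3

Check ¬t ∨ p at each position in order: 0 ✓, 1 ✓, 2 ✓.
At position 3 the labels are {r, t}, so ¬t ∨ p is false there. This is the first violation.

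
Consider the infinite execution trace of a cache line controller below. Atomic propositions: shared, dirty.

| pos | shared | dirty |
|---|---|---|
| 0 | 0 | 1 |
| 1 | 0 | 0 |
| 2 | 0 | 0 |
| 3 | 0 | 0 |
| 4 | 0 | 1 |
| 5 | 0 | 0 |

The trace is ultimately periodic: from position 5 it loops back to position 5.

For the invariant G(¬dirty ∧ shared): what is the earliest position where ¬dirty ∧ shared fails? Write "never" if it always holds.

At position 0 the labels are {dirty}, so ¬dirty ∧ shared is false there. This is the first violation.

0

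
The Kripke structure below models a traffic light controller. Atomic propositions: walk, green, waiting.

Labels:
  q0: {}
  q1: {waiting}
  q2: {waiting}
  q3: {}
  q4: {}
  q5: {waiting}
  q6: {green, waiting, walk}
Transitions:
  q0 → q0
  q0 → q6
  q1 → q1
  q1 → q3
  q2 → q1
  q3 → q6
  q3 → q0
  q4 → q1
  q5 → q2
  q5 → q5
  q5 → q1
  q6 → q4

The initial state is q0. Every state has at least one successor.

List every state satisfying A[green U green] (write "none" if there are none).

{q6}

States satisfying green: {q6}.
States satisfying A[green U green]: {q6}.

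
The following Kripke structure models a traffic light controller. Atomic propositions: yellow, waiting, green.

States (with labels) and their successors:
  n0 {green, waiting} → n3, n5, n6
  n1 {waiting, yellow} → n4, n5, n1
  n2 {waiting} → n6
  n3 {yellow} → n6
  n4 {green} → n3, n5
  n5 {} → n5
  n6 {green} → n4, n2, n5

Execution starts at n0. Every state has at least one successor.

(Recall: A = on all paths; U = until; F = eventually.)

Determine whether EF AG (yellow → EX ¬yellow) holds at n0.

States satisfying AG (yellow → EX ¬yellow): {n0, n1, n2, n3, n4, n5, n6}.
States satisfying EF AG (yellow → EX ¬yellow): {n0, n1, n2, n3, n4, n5, n6}.
Some path from n0 reaches a state where AG (yellow → EX ¬yellow) holds.
n0 ∈ Sat(EF AG (yellow → EX ¬yellow)).

Holds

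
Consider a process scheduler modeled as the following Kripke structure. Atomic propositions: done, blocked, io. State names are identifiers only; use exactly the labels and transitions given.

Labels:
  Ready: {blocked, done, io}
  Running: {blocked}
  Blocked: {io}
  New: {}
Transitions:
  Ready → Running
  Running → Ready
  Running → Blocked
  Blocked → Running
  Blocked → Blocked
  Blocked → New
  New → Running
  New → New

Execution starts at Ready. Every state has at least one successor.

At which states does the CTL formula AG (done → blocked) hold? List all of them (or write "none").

States satisfying done → blocked: {Ready, Running, Blocked, New}.
States satisfying AG (done → blocked): {Ready, Running, Blocked, New}.

{Ready, Running, Blocked, New}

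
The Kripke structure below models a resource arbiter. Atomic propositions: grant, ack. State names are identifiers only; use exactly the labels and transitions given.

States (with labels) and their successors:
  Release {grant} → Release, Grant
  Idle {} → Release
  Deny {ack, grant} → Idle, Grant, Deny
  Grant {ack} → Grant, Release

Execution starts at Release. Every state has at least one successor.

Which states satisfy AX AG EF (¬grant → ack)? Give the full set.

{Release, Idle, Deny, Grant}

States satisfying AG EF (¬grant → ack): {Release, Idle, Deny, Grant}.
States satisfying AX AG EF (¬grant → ack): {Release, Idle, Deny, Grant}.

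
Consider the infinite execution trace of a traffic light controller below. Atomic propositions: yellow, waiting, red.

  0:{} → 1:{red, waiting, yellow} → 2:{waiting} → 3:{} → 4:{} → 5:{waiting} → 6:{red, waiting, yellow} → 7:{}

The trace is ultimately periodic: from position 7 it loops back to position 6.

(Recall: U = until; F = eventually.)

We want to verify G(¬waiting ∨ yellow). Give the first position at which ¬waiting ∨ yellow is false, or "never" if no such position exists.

Check ¬waiting ∨ yellow at each position in order: 0 ✓, 1 ✓.
At position 2 the labels are {waiting}, so ¬waiting ∨ yellow is false there. This is the first violation.

2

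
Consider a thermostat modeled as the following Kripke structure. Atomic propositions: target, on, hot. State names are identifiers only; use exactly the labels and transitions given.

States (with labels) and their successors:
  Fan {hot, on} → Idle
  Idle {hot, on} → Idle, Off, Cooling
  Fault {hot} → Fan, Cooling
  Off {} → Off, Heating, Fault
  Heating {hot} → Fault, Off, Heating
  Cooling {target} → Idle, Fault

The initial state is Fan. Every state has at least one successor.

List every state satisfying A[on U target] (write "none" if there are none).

{Cooling}

States satisfying on: {Fan, Idle}.
States satisfying target: {Cooling}.
States satisfying A[on U target]: {Cooling}.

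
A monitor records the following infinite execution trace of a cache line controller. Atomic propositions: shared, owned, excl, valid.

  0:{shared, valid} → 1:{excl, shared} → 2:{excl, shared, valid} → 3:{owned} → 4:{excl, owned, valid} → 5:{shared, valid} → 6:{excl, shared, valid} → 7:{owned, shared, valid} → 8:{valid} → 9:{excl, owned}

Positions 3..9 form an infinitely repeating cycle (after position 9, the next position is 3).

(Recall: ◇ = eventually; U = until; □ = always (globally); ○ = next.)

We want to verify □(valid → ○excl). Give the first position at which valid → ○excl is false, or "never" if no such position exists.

Check valid → ○excl at each position in order: 0 ✓, 1 ✓.
At position 2 the labels are {excl, shared, valid} and the next position 3 has {owned}, so valid → ○excl is false there. This is the first violation.

2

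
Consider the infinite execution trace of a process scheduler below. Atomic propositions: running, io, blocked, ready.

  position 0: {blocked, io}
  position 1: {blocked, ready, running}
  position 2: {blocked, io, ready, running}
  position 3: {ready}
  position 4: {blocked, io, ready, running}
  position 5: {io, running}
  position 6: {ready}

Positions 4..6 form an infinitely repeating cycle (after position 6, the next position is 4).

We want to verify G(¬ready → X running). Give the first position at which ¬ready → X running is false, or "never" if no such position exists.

5

Check ¬ready → X running at each position in order: 0 ✓, 1 ✓, 2 ✓, 3 ✓, 4 ✓.
At position 5 the labels are {io, running} and the next position 6 has {ready}, so ¬ready → X running is false there. This is the first violation.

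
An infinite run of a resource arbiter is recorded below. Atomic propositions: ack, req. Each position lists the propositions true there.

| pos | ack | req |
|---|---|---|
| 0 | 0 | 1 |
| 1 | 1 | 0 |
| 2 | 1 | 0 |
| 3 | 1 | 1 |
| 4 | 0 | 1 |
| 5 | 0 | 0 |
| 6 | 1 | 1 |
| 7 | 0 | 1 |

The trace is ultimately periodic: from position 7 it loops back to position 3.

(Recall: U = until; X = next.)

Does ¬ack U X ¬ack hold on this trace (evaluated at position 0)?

Violated

Walking from position 0: at position 1, X ¬ack has not yet held and ¬ack fails, so ¬ack U X ¬ack is false.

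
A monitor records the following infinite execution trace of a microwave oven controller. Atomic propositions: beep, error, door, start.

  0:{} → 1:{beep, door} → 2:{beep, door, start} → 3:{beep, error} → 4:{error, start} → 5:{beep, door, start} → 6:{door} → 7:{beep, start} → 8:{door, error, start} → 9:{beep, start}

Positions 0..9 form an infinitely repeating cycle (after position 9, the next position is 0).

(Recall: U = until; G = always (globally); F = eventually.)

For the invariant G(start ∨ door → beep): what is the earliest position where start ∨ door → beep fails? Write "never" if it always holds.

Check start ∨ door → beep at each position in order: 0 ✓, 1 ✓, 2 ✓, 3 ✓.
At position 4 the labels are {error, start}, so start ∨ door → beep is false there. This is the first violation.

4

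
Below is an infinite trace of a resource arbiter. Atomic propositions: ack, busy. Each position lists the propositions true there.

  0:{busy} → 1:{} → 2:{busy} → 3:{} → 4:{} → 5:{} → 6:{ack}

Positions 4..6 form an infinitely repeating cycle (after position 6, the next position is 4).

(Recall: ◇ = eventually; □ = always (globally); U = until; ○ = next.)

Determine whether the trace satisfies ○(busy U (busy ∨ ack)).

The position after 0 is 1; busy U (busy ∨ ack) is false there.

No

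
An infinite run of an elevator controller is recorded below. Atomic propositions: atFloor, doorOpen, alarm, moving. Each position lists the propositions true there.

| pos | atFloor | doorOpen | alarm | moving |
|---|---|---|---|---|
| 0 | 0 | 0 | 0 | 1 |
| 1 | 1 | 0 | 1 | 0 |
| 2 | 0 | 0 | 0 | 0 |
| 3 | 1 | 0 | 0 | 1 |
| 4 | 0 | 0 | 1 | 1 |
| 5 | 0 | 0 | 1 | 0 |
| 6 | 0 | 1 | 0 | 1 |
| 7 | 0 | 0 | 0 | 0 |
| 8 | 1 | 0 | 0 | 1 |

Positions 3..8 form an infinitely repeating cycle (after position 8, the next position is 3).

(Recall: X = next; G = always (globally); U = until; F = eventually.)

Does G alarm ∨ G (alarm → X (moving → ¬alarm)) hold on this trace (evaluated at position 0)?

alarm must hold at every position from 0 onward. It fails at position 0, so G alarm is false.
alarm → X (moving → ¬alarm) holds at every position 0..8, and those are all positions ever visited, so G (alarm → X (moving → ¬alarm)) holds.
Positions where alarm holds: 1, 4, 5.
Check X (moving → ¬alarm) at each: 1→ok, 4→ok, 5→ok.
At position 0: G alarm is false; G (alarm → X (moving → ¬alarm)) is true; so G alarm ∨ G (alarm → X (moving → ¬alarm)) is true.

Satisfied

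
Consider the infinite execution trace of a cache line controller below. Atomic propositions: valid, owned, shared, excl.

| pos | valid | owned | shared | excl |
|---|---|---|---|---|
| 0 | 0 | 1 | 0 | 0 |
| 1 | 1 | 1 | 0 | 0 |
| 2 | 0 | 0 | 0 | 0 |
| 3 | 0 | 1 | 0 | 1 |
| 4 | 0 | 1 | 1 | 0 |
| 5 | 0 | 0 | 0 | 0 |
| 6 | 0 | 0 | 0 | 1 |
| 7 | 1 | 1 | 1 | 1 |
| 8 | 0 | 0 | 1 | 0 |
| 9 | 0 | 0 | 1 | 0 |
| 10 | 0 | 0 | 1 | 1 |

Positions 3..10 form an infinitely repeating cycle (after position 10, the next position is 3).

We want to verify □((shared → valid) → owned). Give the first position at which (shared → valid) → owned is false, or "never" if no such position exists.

2

Check (shared → valid) → owned at each position in order: 0 ✓, 1 ✓.
At position 2 the labels are {}, so (shared → valid) → owned is false there. This is the first violation.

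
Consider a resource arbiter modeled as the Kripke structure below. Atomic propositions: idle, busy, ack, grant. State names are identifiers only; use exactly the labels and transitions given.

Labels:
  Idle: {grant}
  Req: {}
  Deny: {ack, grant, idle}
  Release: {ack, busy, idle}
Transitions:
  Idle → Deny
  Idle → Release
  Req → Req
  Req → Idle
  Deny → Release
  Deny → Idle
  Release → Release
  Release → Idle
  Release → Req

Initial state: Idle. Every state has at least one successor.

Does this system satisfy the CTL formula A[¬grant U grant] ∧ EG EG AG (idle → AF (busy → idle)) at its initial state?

Yes

States satisfying ¬grant: {Req, Release}.
States satisfying grant: {Idle, Deny}.
States satisfying A[¬grant U grant]: {Idle, Deny}.
States satisfying EG AG (idle → AF (busy → idle)): {Idle, Req, Deny, Release}.
States satisfying EG EG AG (idle → AF (busy → idle)): {Idle, Req, Deny, Release}.
States satisfying A[¬grant U grant] ∧ EG EG AG (idle → AF (busy → idle)): {Idle, Deny}.
Idle ∈ Sat(A[¬grant U grant] ∧ EG EG AG (idle → AF (busy → idle))).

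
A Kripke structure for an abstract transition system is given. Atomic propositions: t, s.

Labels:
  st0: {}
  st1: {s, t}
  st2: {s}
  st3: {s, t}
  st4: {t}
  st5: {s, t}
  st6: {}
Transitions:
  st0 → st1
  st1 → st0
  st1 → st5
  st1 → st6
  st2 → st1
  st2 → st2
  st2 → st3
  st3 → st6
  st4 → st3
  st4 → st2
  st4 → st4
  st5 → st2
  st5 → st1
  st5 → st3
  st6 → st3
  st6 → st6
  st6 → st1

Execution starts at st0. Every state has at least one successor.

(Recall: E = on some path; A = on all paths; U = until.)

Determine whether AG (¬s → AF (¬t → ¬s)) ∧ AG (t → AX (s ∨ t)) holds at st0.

Does not hold

States satisfying ¬s → AF (¬t → ¬s): {st0, st1, st2, st3, st4, st5, st6}.
States satisfying AG (¬s → AF (¬t → ¬s)): {st0, st1, st2, st3, st4, st5, st6}.
States satisfying t → AX (s ∨ t): {st0, st2, st4, st5, st6}.
States satisfying AG (t → AX (s ∨ t)): ∅.
States satisfying AG (¬s → AF (¬t → ¬s)) ∧ AG (t → AX (s ∨ t)): ∅.
st0 ∉ Sat(AG (¬s → AF (¬t → ¬s)) ∧ AG (t → AX (s ∨ t))).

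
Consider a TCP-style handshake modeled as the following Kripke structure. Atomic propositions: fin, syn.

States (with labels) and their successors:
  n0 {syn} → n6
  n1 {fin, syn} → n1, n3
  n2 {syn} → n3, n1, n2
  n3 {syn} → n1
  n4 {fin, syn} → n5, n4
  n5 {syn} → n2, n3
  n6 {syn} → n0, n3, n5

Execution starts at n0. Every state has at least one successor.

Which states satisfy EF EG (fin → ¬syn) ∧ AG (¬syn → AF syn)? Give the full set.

{n0, n2, n4, n5, n6}

States satisfying EG (fin → ¬syn): {n0, n2, n5, n6}.
States satisfying EF EG (fin → ¬syn): {n0, n2, n4, n5, n6}.
States satisfying ¬syn → AF syn: {n0, n1, n2, n3, n4, n5, n6}.
States satisfying AG (¬syn → AF syn): {n0, n1, n2, n3, n4, n5, n6}.
States satisfying EF EG (fin → ¬syn) ∧ AG (¬syn → AF syn): {n0, n2, n4, n5, n6}.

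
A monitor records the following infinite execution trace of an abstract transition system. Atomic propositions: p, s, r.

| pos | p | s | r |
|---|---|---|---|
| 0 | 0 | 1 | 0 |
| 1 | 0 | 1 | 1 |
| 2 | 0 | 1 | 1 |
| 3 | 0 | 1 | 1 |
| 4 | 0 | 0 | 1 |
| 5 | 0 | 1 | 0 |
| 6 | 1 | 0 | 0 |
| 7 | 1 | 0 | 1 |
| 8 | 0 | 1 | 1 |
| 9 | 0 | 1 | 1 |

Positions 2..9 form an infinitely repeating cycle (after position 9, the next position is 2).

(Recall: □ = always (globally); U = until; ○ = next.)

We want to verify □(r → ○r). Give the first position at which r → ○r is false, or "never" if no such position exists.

Check r → ○r at each position in order: 0 ✓, 1 ✓, 2 ✓, 3 ✓.
At position 4 the labels are {r} and the next position 5 has {s}, so r → ○r is false there. This is the first violation.

4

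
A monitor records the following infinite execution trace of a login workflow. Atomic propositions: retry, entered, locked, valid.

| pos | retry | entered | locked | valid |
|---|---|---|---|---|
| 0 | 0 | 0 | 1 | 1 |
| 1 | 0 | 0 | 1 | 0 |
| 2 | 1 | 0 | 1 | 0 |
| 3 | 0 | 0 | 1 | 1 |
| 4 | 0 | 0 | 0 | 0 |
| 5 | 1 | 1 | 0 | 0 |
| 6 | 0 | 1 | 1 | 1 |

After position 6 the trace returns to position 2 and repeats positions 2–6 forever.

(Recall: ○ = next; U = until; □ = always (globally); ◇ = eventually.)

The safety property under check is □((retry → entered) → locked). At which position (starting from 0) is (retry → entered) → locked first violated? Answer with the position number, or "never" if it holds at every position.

Check (retry → entered) → locked at each position in order: 0 ✓, 1 ✓, 2 ✓, 3 ✓.
At position 4 the labels are {}, so (retry → entered) → locked is false there. This is the first violation.

4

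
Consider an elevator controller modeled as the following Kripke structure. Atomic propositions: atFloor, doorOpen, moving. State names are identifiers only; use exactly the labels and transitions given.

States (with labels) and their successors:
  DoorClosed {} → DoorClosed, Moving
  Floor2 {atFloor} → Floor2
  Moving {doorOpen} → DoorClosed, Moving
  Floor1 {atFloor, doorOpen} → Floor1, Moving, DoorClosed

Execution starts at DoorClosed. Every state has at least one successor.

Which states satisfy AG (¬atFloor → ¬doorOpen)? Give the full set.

{Floor2}

States satisfying ¬atFloor → ¬doorOpen: {DoorClosed, Floor2, Floor1}.
States satisfying AG (¬atFloor → ¬doorOpen): {Floor2}.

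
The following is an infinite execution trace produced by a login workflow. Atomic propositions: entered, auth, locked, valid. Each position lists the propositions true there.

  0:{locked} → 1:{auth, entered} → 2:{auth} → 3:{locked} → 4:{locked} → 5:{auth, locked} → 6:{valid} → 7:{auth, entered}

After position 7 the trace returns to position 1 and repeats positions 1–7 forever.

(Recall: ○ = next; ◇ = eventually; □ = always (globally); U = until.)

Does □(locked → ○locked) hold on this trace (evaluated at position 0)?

locked → ○locked must hold at every position from 0 onward. It fails at position 0, so □(locked → ○locked) is false.
Positions where locked holds: 0, 3, 4, 5.
Check ○locked at each: 0→fails, 3→ok, 4→ok, 5→fails.

No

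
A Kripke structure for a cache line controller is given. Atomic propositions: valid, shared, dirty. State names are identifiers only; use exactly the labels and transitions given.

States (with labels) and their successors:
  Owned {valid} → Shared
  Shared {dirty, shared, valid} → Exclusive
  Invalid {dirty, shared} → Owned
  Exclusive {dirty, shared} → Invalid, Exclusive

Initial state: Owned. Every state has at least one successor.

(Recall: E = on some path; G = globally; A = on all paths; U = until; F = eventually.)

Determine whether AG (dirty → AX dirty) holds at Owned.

Does not hold

States satisfying dirty → AX dirty: {Owned, Shared, Exclusive}.
States satisfying AG (dirty → AX dirty): ∅.
Invalid is reachable from Owned and violates dirty → AX dirty, so AG fails at Owned.
Owned ∉ Sat(AG (dirty → AX dirty)).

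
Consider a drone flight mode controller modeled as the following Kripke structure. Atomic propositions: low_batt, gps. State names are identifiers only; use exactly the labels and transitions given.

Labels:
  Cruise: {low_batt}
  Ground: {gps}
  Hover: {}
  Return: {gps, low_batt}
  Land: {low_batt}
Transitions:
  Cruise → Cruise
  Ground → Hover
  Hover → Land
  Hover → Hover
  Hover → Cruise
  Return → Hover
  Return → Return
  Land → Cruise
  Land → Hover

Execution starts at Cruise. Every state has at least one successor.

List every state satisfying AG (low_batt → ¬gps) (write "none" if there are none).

States satisfying low_batt → ¬gps: {Cruise, Ground, Hover, Land}.
States satisfying AG (low_batt → ¬gps): {Cruise, Ground, Hover, Land}.

{Cruise, Ground, Hover, Land}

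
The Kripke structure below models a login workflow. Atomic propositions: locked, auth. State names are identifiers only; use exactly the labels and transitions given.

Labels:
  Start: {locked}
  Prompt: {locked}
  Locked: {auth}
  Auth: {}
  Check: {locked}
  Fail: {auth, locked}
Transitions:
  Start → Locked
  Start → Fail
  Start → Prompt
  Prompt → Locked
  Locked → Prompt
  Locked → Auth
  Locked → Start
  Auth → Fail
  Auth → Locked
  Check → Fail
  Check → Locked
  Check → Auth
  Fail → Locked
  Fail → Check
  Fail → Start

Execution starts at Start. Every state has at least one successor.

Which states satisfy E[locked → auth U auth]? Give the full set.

States satisfying locked → auth: {Locked, Auth, Fail}.
States satisfying auth: {Locked, Fail}.
States satisfying E[locked → auth U auth]: {Locked, Auth, Fail}.

{Locked, Auth, Fail}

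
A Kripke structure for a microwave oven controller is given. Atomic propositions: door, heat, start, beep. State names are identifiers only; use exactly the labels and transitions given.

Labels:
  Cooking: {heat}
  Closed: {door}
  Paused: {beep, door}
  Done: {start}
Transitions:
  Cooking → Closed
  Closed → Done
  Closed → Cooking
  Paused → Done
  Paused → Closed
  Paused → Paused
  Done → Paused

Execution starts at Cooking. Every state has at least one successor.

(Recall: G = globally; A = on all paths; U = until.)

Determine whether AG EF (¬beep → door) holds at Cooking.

States satisfying EF (¬beep → door): {Cooking, Closed, Paused, Done}.
States satisfying AG EF (¬beep → door): {Cooking, Closed, Paused, Done}.
Every state reachable from Cooking satisfies EF (¬beep → door).
Cooking ∈ Sat(AG EF (¬beep → door)).

Holds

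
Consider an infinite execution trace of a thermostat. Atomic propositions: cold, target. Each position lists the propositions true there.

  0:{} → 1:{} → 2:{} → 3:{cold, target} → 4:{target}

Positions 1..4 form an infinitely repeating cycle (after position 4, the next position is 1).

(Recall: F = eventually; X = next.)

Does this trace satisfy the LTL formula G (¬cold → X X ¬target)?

Does not hold

¬cold → X X ¬target must hold at every position from 0 onward. It fails at position 1, so G (¬cold → X X ¬target) is false.
Positions where ¬cold holds: 0, 1, 2, 4.
Check X X ¬target at each: 0→ok, 1→fails, 2→fails, 4→ok.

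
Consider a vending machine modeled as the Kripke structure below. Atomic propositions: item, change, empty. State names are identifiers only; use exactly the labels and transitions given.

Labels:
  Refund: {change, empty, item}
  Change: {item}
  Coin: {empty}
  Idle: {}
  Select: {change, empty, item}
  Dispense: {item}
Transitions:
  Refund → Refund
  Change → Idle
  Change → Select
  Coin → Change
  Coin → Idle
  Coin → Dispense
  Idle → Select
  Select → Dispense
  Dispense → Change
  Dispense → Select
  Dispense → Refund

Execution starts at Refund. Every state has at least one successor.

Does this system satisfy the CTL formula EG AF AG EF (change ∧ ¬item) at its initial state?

States satisfying AF AG EF (change ∧ ¬item): ∅.
States satisfying EG AF AG EF (change ∧ ¬item): ∅.
No suitable path/successor from Refund witnesses the formula.
Refund ∉ Sat(EG AF AG EF (change ∧ ¬item)).

Violated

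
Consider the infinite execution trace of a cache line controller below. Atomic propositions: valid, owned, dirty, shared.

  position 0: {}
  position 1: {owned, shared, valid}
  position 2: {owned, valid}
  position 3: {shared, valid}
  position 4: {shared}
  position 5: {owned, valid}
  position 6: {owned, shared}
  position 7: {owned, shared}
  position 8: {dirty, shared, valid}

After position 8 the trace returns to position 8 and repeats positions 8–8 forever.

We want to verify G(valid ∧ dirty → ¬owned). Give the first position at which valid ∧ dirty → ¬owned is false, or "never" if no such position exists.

never

valid ∧ dirty → ¬owned holds at every position 0..8, and those are all the positions the trace ever visits, so the invariant G(valid ∧ dirty → ¬owned) is never violated.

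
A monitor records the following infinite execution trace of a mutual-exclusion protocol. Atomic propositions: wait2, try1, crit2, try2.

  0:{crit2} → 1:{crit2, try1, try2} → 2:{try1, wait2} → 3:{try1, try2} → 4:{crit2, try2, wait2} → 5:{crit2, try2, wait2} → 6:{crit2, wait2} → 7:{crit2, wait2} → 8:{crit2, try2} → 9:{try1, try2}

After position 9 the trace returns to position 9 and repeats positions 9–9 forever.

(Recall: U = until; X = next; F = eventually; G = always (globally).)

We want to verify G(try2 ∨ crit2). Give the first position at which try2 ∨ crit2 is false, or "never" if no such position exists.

2

Check try2 ∨ crit2 at each position in order: 0 ✓, 1 ✓.
At position 2 the labels are {try1, wait2}, so try2 ∨ crit2 is false there. This is the first violation.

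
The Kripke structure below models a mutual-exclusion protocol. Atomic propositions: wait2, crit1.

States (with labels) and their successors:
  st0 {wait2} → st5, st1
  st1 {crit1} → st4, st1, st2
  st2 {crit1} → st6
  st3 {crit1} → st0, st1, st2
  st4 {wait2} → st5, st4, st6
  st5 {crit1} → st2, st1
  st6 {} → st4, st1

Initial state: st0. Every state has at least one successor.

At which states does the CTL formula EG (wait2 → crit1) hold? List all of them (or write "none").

{st1, st2, st3, st5, st6}

States satisfying wait2 → crit1: {st1, st2, st3, st5, st6}.
States satisfying EG (wait2 → crit1): {st1, st2, st3, st5, st6}.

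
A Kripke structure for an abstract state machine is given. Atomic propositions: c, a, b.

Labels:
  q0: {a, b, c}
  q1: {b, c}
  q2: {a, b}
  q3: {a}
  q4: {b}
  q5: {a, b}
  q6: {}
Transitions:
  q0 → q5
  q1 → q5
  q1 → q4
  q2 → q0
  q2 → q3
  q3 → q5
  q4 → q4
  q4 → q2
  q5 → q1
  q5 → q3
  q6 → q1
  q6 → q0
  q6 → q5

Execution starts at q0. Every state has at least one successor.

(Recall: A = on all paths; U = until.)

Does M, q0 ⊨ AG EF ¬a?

States satisfying EF ¬a: {q0, q1, q2, q3, q4, q5, q6}.
States satisfying AG EF ¬a: {q0, q1, q2, q3, q4, q5, q6}.
Every state reachable from q0 satisfies EF ¬a.
q0 ∈ Sat(AG EF ¬a).

Holds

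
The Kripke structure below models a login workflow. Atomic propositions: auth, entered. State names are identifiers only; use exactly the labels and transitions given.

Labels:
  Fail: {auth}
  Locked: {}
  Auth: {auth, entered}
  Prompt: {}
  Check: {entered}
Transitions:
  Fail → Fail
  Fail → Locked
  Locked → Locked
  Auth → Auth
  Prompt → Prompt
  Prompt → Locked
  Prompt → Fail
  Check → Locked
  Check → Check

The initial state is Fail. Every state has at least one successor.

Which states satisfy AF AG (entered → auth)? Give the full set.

States satisfying AG (entered → auth): {Fail, Locked, Auth, Prompt}.
States satisfying AF AG (entered → auth): {Fail, Locked, Auth, Prompt}.

{Fail, Locked, Auth, Prompt}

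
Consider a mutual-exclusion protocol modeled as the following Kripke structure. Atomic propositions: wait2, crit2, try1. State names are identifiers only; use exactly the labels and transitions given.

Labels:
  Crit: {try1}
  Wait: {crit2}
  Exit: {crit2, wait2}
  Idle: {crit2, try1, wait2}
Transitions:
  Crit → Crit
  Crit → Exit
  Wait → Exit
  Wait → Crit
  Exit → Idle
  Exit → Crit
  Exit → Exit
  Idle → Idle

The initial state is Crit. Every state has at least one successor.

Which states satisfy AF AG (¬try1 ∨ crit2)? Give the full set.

States satisfying AG (¬try1 ∨ crit2): {Idle}.
States satisfying AF AG (¬try1 ∨ crit2): {Idle}.

{Idle}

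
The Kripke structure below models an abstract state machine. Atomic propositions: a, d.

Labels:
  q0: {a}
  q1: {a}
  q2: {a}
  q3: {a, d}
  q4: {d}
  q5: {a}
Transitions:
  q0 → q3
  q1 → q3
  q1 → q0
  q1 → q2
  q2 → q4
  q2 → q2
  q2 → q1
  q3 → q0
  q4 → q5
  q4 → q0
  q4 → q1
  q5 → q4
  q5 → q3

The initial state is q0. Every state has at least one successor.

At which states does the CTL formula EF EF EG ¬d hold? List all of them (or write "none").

{q1, q2, q4, q5}

States satisfying EF EG ¬d: {q1, q2, q4, q5}.
States satisfying EF EF EG ¬d: {q1, q2, q4, q5}.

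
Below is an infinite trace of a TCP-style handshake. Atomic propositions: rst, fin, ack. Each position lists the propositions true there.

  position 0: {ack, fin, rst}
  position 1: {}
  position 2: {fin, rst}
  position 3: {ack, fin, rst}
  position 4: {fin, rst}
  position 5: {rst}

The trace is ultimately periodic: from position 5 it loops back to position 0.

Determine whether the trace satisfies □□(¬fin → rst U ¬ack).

□(¬fin → rst U ¬ack) holds at every position 0..5, and those are all positions ever visited, so □□(¬fin → rst U ¬ack) holds.

Satisfied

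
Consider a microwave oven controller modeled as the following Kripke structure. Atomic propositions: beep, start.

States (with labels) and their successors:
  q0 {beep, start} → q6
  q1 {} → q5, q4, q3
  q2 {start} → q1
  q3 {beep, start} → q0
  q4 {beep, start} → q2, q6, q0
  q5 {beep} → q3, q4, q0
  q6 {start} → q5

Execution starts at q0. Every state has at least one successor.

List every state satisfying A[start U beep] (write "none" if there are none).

States satisfying start: {q0, q2, q3, q4, q6}.
States satisfying beep: {q0, q3, q4, q5}.
States satisfying A[start U beep]: {q0, q3, q4, q5, q6}.

{q0, q3, q4, q5, q6}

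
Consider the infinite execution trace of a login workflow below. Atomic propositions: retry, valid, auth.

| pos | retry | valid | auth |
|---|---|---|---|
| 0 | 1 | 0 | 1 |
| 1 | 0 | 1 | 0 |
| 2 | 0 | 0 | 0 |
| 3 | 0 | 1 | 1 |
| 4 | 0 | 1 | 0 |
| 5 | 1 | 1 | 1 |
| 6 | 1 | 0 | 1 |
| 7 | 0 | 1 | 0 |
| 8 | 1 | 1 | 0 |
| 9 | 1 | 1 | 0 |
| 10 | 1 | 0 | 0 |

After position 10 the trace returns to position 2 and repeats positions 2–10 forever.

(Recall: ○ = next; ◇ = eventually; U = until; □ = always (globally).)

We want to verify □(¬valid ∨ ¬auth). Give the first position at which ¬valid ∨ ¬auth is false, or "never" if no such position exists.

Check ¬valid ∨ ¬auth at each position in order: 0 ✓, 1 ✓, 2 ✓.
At position 3 the labels are {auth, valid}, so ¬valid ∨ ¬auth is false there. This is the first violation.

3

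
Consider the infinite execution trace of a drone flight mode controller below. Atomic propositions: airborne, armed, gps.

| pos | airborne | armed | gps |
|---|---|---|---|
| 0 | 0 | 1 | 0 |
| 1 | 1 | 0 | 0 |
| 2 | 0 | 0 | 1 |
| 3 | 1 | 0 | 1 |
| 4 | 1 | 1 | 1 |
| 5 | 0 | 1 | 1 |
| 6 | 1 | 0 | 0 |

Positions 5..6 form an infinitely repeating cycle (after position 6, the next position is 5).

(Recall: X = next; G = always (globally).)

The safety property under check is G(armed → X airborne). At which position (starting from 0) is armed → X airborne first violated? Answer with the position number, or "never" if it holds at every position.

4

Check armed → X airborne at each position in order: 0 ✓, 1 ✓, 2 ✓, 3 ✓.
At position 4 the labels are {airborne, armed, gps} and the next position 5 has {armed, gps}, so armed → X airborne is false there. This is the first violation.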